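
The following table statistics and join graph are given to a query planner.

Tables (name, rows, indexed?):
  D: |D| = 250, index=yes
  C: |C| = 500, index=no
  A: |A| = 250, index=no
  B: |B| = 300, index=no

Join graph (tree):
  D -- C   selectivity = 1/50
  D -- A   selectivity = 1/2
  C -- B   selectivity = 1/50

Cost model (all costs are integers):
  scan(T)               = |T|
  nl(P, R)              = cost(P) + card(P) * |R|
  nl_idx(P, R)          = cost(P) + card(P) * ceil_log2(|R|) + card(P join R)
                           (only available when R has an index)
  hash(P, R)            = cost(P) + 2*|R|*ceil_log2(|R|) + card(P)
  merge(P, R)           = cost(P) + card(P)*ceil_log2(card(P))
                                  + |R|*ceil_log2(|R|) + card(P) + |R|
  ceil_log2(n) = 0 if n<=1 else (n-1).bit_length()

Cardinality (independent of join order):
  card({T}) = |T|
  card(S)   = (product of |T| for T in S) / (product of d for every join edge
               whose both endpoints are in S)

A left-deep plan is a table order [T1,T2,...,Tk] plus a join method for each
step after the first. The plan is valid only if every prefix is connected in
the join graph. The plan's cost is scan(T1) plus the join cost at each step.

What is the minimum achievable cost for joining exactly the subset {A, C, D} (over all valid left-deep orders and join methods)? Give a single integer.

11500

Selinger DP over subsets of {A,C,D}:
  {D}: scan cost=250, card=250
  {C}: scan cost=500, card=500
  {A}: scan cost=250, card=250
  {CD}: card=2500; try (D,hash)→5000, (D,nl_idx)→7000, (C,merge)→7500, (D,merge)→7750, (C,hash)→9500, (C,nl)→125250 …(+1); best=5000 via (D,hash)
  {AD}: card=31250; try (D,hash)→4500, (A,hash)→4500, (D,merge)→4750, (A,merge)→4750, (D,nl_idx)→33500, (D,nl)→62750 …(+1); best=4500 via (D,hash)
  {ACD}: card=312500; try (A,hash)→11500, (A,merge)→39750, (C,hash)→44750, (C,merge)→509500, (A,nl)→630000, (C,nl)→15629500; best=11500 via (A,hash)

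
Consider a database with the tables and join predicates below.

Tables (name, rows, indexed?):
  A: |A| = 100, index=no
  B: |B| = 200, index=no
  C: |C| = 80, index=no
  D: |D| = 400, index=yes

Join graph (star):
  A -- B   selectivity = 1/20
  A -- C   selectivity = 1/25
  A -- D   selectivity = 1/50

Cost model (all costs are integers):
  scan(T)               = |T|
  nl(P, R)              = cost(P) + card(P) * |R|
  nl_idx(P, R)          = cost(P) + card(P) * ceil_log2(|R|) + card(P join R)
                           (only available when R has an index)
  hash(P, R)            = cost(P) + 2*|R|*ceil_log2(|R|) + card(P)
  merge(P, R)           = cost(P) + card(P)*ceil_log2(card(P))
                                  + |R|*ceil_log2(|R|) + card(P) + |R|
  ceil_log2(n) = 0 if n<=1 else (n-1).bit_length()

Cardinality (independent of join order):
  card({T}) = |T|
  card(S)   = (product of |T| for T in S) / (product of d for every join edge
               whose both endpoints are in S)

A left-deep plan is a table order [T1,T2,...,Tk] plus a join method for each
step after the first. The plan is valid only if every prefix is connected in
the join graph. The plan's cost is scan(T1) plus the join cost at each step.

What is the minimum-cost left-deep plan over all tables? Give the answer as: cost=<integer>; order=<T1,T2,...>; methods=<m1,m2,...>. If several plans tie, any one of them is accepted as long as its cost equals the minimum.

cost=9480; order=A,D,C,B; methods=nl_idx,hash,hash

Selinger DP (subsets sized 1..n):
  {A}: scan cost=100, card=100
  {B}: scan cost=200, card=200
  {C}: scan cost=80, card=80
  {D}: scan cost=400, card=400
  {AB}: card=1000; try (A,hash)→1800, (B,merge)→2700, (A,merge)→2800, (B,hash)→3400, (B,nl)→20100, (A,nl)→20200; best=1800 via (A,hash)
  {AC}: card=320; try (C,hash)→1320, (A,merge)→1520, (C,merge)→1540, (A,hash)→1560, (A,nl)→8080, (C,nl)→8100; best=1320 via (C,hash)
  {AD}: card=800; try (D,nl_idx)→1800, (A,hash)→2200, (D,merge)→4900, (A,merge)→5200, (D,hash)→7400, (D,nl)→40100 …(+1); best=1800 via (D,nl_idx)
  {ABC}: card=3200; try (C,hash)→3920, (B,hash)→4840, (B,merge)→6320, (C,merge)→13440, (B,nl)→65320, (C,nl)→81800; best=3920 via (C,hash)
  {ABD}: card=8000; try (B,hash)→5800, (D,hash)→10000, (B,merge)→12400, (D,merge)→16800, (D,nl_idx)→18800, (B,nl)→161800 …(+1); best=5800 via (B,hash)
  {ACD}: card=2560; try (C,hash)→3720, (D,nl_idx)→6760, (D,merge)→8520, (D,hash)→8840, (C,merge)→11240, (C,nl)→65800 …(+1); best=3720 via (C,hash)
  {ABCD}: card=25600; try (B,hash)→9480, (D,hash)→14320, (C,hash)→14920, (B,merge)→38800, (D,merge)→49520, (D,nl_idx)→58320 …(+4); best=9480 via (B,hash)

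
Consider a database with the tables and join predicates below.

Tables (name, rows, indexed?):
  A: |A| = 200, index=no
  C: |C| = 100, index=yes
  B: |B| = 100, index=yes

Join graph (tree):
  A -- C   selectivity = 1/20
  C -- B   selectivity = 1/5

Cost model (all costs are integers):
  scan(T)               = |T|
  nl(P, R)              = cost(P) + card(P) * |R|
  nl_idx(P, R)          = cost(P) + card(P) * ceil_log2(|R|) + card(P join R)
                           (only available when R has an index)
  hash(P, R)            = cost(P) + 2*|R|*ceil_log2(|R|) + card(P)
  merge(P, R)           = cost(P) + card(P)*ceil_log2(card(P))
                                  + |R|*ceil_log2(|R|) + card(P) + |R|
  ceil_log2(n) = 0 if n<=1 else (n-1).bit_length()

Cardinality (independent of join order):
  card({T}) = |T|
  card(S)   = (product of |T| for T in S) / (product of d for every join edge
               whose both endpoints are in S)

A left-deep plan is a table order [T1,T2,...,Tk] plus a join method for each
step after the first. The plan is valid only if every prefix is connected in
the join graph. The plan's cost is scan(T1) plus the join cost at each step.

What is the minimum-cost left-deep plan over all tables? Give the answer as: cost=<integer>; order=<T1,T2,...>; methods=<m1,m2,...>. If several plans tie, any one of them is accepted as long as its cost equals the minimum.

cost=4200; order=A,C,B; methods=hash,hash

Selinger DP (subsets sized 1..n):
  {A}: scan cost=200, card=200
  {C}: scan cost=100, card=100
  {B}: scan cost=100, card=100
  {AC}: card=1000; try (C,hash)→1800, (C,nl_idx)→2600, (A,merge)→2700, (C,merge)→2800, (A,hash)→3400, (A,nl)→20100 …(+1); best=1800 via (C,hash)
  {BC}: card=2000; try (C,hash)→1600, (B,hash)→1600, (C,merge)→1700, (B,merge)→1700, (C,nl_idx)→2800, (B,nl_idx)→2800 …(+2); best=1600 via (C,hash)
  {ABC}: card=20000; try (B,hash)→4200, (A,hash)→6800, (B,merge)→13600, (A,merge)→27400, (B,nl_idx)→28800, (B,nl)→101800 …(+1); best=4200 via (B,hash)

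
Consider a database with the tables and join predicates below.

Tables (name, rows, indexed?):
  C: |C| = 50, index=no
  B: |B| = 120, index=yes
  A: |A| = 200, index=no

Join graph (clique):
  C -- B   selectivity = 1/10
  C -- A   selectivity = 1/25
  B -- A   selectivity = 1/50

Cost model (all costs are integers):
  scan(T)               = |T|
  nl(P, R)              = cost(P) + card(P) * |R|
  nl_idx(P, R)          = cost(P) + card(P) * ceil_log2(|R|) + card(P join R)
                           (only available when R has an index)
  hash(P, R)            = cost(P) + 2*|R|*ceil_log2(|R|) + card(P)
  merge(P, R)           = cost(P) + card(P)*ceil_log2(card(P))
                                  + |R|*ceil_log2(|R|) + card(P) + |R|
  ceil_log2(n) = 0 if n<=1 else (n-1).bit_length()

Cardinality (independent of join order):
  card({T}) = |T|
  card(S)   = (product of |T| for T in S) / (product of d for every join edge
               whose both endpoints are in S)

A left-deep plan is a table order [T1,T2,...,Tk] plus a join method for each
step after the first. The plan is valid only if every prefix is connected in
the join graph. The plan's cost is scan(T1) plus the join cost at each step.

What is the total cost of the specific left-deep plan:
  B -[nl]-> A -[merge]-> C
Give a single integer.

29270

step 1: scan B: cost=120, card=120
step 2: join A via nl
    card(P join A) = 120*200/(50) = 480
    cost = 120 + 120*200 = 24120
step 3: join C via merge
    card(P join C) = 480*50/(10*25) = 96
    cost = 24120 + 480*9 + 50*6 + 480 + 50 = 29270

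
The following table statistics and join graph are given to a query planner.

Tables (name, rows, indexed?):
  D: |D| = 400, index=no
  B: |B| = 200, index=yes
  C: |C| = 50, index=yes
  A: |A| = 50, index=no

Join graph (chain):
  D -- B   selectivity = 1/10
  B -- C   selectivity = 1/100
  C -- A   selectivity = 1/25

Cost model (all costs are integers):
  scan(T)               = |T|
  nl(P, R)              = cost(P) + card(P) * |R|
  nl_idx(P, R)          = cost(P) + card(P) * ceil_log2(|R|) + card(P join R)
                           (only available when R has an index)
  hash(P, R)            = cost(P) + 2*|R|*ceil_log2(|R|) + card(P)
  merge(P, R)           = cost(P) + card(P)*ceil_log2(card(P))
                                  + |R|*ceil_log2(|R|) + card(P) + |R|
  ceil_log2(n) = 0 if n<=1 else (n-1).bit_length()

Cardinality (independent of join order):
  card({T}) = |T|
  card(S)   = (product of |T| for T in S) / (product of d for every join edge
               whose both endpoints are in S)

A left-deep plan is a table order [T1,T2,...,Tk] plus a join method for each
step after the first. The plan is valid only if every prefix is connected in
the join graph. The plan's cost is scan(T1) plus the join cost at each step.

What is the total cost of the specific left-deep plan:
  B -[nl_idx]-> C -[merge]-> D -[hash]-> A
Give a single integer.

10900

step 1: scan B: cost=200, card=200
step 2: join C via nl_idx
    card(P join C) = 200*50/(100) = 100
    cost = 200 + 200*6 + 100 = 1500
step 3: join D via merge
    card(P join D) = 100*400/(10) = 4000
    cost = 1500 + 100*7 + 400*9 + 100 + 400 = 6300
step 4: join A via hash
    card(P join A) = 4000*50/(25) = 8000
    cost = 6300 + 2*50*6 + 4000 = 10900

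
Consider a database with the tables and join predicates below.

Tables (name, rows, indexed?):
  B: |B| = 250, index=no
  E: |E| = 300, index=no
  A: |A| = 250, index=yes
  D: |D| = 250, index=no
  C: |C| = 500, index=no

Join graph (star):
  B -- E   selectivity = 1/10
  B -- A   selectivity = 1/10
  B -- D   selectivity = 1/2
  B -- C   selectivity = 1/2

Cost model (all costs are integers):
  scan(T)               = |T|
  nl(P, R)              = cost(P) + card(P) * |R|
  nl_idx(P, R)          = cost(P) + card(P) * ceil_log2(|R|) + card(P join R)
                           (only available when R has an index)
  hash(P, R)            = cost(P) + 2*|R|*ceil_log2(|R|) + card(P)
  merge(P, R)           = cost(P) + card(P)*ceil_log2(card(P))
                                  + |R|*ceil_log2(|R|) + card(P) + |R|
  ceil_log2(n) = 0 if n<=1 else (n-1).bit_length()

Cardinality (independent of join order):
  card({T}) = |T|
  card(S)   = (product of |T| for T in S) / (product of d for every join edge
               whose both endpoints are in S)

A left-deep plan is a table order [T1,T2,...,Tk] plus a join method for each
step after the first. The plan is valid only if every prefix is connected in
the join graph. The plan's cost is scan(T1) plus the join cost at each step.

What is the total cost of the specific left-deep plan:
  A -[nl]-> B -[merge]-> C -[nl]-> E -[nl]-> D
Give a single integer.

12187655250

step 1: scan A: cost=250, card=250
step 2: join B via nl
    card(P join B) = 250*250/(10) = 6250
    cost = 250 + 250*250 = 62750
step 3: join C via merge
    card(P join C) = 6250*500/(2) = 1562500
    cost = 62750 + 6250*13 + 500*9 + 6250 + 500 = 155250
step 4: join E via nl
    card(P join E) = 1562500*300/(10) = 46875000
    cost = 155250 + 1562500*300 = 468905250
step 5: join D via nl
    card(P join D) = 46875000*250/(2) = 5859375000
    cost = 468905250 + 46875000*250 = 12187655250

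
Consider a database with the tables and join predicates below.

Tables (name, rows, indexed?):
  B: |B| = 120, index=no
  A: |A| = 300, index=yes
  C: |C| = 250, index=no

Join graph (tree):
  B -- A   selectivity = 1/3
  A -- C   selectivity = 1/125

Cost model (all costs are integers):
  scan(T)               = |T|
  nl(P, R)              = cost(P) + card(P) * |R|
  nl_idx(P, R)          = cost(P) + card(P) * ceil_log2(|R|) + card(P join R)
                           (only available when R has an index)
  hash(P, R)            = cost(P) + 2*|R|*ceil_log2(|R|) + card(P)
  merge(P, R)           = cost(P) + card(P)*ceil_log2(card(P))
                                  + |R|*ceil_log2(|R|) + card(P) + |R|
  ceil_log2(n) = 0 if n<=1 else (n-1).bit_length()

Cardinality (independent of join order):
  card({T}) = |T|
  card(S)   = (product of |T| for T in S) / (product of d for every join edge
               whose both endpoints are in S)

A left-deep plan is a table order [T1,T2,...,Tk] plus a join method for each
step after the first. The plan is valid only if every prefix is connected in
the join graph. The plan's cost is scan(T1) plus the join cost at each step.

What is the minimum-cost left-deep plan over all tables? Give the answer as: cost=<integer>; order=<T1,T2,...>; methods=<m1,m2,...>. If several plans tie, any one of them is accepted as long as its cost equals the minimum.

Selinger DP (subsets sized 1..n):
  {B}: scan cost=120, card=120
  {A}: scan cost=300, card=300
  {C}: scan cost=250, card=250
  {AB}: card=12000; try (B,hash)→2280, (A,merge)→4080, (B,merge)→4260, (A,hash)→5640, (A,nl_idx)→13200, (A,nl)→36120 …(+1); best=2280 via (B,hash)
  {AC}: card=600; try (A,nl_idx)→3100, (C,hash)→4600, (A,merge)→5500, (C,merge)→5550, (A,hash)→5900, (A,nl)→75250 …(+1); best=3100 via (A,nl_idx)
  {ABC}: card=24000; try (B,hash)→5380, (B,merge)→10660, (C,hash)→18280, (B,nl)→75100, (C,merge)→184530, (C,nl)→3002280; best=5380 via (B,hash)

cost=5380; order=C,A,B; methods=nl_idx,hash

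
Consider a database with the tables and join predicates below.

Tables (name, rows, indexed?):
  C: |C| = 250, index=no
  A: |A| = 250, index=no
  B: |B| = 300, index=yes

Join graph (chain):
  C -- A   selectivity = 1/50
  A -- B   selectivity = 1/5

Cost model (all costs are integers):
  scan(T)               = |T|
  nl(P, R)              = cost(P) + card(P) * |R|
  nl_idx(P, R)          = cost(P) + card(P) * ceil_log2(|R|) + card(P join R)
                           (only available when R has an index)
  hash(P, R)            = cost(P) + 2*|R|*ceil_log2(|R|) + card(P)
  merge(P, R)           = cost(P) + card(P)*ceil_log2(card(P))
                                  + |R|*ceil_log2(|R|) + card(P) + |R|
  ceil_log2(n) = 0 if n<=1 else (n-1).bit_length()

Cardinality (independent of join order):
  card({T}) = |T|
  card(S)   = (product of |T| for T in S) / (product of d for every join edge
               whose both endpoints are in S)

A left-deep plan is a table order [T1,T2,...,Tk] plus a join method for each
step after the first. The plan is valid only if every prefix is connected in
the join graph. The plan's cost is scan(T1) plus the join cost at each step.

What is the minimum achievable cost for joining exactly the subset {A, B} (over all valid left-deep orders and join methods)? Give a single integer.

4600

Selinger DP over subsets of {A,B}:
  {A}: scan cost=250, card=250
  {B}: scan cost=300, card=300
  {AB}: card=15000; try (A,hash)→4600, (B,merge)→5500, (A,merge)→5550, (B,hash)→5900, (B,nl_idx)→17500, (B,nl)→75250 …(+1); best=4600 via (A,hash)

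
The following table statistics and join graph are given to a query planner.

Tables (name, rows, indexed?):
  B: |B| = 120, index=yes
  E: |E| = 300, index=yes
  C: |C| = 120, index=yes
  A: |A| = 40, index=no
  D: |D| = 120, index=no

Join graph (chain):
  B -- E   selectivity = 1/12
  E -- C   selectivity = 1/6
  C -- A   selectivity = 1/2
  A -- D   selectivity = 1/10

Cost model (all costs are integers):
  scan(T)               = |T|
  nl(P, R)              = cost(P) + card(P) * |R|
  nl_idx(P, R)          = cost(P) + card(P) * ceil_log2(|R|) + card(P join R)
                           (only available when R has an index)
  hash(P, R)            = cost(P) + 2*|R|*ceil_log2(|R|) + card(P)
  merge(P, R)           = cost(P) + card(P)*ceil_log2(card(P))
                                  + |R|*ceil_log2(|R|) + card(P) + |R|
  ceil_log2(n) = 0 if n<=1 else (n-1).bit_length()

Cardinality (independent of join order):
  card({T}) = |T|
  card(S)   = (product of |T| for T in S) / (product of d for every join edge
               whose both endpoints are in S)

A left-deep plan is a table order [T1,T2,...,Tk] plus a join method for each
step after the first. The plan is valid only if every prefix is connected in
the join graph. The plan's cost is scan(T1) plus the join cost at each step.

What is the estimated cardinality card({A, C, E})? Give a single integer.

Tables in S: A(40), C(120), E(300)
Edges inside S: E-C(d=6), C-A(d=2)
numerator = 40 * 120 * 300 = 1440000
denominator = 6 * 2 = 12
card(S) = 1440000 / 12 = 120000

120000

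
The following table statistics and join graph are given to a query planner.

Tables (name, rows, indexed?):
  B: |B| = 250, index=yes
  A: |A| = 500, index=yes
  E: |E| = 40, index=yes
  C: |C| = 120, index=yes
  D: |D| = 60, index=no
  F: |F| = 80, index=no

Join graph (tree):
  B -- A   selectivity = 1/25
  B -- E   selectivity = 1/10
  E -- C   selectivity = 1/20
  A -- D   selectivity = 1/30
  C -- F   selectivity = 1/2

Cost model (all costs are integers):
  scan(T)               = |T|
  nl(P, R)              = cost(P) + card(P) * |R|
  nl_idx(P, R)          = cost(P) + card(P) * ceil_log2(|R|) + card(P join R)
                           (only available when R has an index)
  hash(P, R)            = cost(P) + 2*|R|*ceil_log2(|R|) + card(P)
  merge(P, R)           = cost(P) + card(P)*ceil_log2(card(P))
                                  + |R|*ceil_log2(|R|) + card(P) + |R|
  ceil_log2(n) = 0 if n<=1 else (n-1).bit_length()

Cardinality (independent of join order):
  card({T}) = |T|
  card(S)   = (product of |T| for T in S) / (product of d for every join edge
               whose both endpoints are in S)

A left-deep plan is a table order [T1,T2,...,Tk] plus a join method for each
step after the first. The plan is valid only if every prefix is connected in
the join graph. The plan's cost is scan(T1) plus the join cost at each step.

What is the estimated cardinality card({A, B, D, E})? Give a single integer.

40000

Tables in S: A(500), B(250), D(60), E(40)
Edges inside S: B-A(d=25), B-E(d=10), A-D(d=30)
numerator = 500 * 250 * 60 * 40 = 300000000
denominator = 25 * 10 * 30 = 7500
card(S) = 300000000 / 7500 = 40000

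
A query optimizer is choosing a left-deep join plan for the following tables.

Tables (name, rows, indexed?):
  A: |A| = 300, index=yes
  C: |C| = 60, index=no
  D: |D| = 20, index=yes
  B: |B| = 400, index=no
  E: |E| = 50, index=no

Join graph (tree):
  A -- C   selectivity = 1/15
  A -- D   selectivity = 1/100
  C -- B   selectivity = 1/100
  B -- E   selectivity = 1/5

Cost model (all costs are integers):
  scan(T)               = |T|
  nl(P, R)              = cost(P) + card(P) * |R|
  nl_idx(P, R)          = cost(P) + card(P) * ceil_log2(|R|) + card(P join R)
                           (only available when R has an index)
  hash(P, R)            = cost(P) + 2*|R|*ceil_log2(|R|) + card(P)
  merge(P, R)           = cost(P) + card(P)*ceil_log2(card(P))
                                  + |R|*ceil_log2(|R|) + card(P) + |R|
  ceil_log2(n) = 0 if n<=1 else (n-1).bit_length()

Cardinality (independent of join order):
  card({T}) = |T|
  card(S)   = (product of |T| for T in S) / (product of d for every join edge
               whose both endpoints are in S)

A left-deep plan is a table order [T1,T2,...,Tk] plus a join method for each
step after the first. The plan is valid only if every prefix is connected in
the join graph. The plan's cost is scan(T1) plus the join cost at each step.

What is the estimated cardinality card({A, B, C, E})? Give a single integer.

Tables in S: A(300), B(400), C(60), E(50)
Edges inside S: A-C(d=15), C-B(d=100), B-E(d=5)
numerator = 300 * 400 * 60 * 50 = 360000000
denominator = 15 * 100 * 5 = 7500
card(S) = 360000000 / 7500 = 48000

48000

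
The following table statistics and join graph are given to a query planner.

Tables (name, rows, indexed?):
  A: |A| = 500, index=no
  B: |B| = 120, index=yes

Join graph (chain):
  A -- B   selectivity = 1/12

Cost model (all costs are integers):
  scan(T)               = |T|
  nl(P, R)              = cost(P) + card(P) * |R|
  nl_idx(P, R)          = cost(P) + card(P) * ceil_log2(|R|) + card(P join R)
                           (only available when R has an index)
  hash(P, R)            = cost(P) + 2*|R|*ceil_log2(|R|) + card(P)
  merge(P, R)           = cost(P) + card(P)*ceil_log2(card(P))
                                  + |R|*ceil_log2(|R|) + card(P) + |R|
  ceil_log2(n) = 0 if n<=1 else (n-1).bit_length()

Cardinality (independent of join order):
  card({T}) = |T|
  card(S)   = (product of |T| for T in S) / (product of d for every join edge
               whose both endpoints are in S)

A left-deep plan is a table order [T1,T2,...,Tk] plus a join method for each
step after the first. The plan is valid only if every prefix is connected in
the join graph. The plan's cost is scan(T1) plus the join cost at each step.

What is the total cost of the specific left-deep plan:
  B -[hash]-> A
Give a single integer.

9240

step 1: scan B: cost=120, card=120
step 2: join A via hash
    card(P join A) = 120*500/(12) = 5000
    cost = 120 + 2*500*9 + 120 = 9240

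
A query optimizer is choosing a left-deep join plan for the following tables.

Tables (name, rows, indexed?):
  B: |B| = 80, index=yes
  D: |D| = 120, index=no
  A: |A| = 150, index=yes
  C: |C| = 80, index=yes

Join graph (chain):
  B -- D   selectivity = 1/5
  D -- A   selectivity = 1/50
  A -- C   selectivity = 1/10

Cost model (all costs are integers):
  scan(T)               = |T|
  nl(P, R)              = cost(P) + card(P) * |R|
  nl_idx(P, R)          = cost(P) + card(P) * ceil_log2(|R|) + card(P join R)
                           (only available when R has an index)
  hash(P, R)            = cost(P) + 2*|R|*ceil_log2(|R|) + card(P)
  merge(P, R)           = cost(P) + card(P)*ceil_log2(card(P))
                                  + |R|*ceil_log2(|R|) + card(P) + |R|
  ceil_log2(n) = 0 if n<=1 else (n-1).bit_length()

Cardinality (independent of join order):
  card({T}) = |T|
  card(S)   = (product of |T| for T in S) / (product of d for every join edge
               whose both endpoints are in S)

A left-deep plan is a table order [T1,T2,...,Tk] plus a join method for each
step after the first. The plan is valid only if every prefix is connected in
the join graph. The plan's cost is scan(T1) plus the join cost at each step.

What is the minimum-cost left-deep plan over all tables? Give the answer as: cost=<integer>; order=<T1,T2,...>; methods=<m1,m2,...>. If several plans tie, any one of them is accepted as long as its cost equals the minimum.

cost=6920; order=D,A,C,B; methods=nl_idx,hash,hash

Selinger DP (subsets sized 1..n):
  {B}: scan cost=80, card=80
  {D}: scan cost=120, card=120
  {A}: scan cost=150, card=150
  {C}: scan cost=80, card=80
  {BD}: card=1920; try (B,hash)→1360, (D,merge)→1680, (B,merge)→1720, (D,hash)→1840, (B,nl_idx)→2880, (D,nl)→9680 …(+1); best=1360 via (B,hash)
  {AD}: card=360; try (A,nl_idx)→1440, (D,hash)→1980, (A,merge)→2430, (D,merge)→2460, (A,hash)→2640, (A,nl)→18120 …(+1); best=1440 via (A,nl_idx)
  {AC}: card=1200; try (C,hash)→1420, (A,nl_idx)→1920, (A,merge)→2070, (C,merge)→2140, (C,nl_idx)→2400, (A,hash)→2560 …(+2); best=1420 via (C,hash)
  {ABD}: card=5760; try (B,hash)→2920, (B,merge)→5680, (A,hash)→5680, (B,nl_idx)→9720, (A,nl_idx)→22480, (A,merge)→25750 …(+2); best=2920 via (B,hash)
  {ACD}: card=2880; try (C,hash)→2920, (D,hash)→4300, (C,merge)→5680, (C,nl_idx)→6840, (D,merge)→16780, (C,nl)→30240 …(+1); best=2920 via (C,hash)
  {ABCD}: card=46080; try (B,hash)→6920, (C,hash)→9800, (B,merge)→41000, (B,nl_idx)→69160, (C,merge)→84200, (C,nl_idx)→89320 …(+2); best=6920 via (B,hash)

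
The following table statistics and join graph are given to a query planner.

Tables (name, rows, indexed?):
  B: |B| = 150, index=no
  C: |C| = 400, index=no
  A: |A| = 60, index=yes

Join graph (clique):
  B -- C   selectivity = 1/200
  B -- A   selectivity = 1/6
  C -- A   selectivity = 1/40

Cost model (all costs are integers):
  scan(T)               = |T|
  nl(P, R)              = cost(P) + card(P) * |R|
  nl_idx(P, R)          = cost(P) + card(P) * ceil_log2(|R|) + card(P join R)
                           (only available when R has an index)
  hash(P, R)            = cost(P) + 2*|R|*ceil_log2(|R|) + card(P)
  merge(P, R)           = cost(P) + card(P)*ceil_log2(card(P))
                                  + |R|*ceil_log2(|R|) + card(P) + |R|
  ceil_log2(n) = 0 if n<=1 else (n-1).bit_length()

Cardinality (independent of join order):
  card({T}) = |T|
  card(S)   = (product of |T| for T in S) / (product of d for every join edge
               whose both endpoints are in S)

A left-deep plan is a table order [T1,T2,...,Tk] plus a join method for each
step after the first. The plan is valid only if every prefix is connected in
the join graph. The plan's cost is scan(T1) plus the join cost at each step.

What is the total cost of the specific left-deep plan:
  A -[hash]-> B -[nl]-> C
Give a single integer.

step 1: scan A: cost=60, card=60
step 2: join B via hash
    card(P join B) = 60*150/(6) = 1500
    cost = 60 + 2*150*8 + 60 = 2520
step 3: join C via nl
    card(P join C) = 1500*400/(200*40) = 75
    cost = 2520 + 1500*400 = 602520

602520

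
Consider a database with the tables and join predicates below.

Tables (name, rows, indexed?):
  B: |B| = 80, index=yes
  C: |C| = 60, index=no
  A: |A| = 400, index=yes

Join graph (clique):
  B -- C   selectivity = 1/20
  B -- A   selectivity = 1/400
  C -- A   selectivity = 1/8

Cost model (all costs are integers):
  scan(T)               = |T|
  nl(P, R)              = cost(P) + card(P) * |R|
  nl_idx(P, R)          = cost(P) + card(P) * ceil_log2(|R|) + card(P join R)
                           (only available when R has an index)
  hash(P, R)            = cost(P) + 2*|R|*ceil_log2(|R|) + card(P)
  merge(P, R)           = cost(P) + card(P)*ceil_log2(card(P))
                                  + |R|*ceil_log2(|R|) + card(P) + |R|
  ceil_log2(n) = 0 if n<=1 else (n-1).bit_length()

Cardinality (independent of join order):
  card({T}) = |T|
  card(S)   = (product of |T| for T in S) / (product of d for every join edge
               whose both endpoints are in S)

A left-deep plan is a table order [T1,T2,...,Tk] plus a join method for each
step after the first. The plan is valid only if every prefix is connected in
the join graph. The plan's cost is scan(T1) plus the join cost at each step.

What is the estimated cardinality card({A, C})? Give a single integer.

3000

Tables in S: A(400), C(60)
Edges inside S: C-A(d=8)
numerator = 400 * 60 = 24000
denominator = 8 = 8
card(S) = 24000 / 8 = 3000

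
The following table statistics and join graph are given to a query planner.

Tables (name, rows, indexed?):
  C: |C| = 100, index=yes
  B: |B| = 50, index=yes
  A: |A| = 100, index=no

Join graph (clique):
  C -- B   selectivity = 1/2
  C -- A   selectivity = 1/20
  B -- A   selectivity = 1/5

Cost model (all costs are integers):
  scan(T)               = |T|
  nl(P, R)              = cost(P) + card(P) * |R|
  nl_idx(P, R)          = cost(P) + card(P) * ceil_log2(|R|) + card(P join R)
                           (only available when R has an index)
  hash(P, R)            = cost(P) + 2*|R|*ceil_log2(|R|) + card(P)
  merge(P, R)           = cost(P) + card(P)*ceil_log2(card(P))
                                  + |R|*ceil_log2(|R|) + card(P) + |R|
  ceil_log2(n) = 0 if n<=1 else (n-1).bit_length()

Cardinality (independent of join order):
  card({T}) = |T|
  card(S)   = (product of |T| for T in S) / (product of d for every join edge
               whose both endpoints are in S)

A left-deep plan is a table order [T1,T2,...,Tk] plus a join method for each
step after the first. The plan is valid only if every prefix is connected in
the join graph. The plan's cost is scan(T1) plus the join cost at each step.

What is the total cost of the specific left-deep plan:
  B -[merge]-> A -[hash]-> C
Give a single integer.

step 1: scan B: cost=50, card=50
step 2: join A via merge
    card(P join A) = 50*100/(5) = 1000
    cost = 50 + 50*6 + 100*7 + 50 + 100 = 1200
step 3: join C via hash
    card(P join C) = 1000*100/(2*20) = 2500
    cost = 1200 + 2*100*7 + 1000 = 3600

3600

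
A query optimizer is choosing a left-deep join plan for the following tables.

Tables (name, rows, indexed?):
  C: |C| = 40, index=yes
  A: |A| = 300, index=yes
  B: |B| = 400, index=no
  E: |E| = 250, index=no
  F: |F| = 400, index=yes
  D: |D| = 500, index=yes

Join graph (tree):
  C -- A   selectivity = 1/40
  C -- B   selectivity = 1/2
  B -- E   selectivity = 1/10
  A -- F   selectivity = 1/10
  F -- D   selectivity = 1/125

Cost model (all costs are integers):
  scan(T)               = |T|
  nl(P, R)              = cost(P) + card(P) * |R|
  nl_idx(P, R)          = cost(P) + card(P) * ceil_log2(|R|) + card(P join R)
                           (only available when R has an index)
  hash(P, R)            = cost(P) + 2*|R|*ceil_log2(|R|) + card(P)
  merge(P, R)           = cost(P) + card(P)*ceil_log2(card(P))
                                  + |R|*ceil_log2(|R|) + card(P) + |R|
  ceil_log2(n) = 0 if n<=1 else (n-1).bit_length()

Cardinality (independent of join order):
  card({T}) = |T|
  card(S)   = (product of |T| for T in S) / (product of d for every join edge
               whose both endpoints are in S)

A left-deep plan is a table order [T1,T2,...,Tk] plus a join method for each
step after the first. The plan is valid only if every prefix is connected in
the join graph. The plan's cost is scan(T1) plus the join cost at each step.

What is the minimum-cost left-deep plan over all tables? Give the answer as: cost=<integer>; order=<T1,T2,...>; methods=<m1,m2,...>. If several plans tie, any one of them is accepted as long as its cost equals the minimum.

Selinger DP (subsets sized 1..n):
  {C}: scan cost=40, card=40
  {A}: scan cost=300, card=300
  {B}: scan cost=400, card=400
  {E}: scan cost=250, card=250
  {F}: scan cost=400, card=400
  {D}: scan cost=500, card=500
  {AC}: card=300; try (A,nl_idx)→700, (C,hash)→1080, (C,nl_idx)→2400, (A,merge)→3320, (C,merge)→3580, (A,hash)→5480 …(+2); best=700 via (A,nl_idx)
  {BC}: card=8000; try (C,hash)→1280, (B,merge)→4320, (C,merge)→4680, (B,hash)→7280, (C,nl_idx)→10800, (B,nl)→16040 …(+1); best=1280 via (C,hash)
  {AF}: card=12000; try (A,hash)→6200, (F,merge)→7300, (A,merge)→7400, (F,hash)→7800, (F,nl_idx)→15000, (A,nl_idx)→16000 …(+2); best=6200 via (A,hash)
  {BE}: card=10000; try (E,hash)→4800, (B,merge)→6500, (E,merge)→6650, (B,hash)→7700, (B,nl)→100250, (E,nl)→100400; best=4800 via (E,hash)
  {DF}: card=1600; try (D,nl_idx)→5600, (F,nl_idx)→6600, (F,hash)→8200, (D,merge)→9400, (F,merge)→9500, (D,hash)→9800 …(+2); best=5600 via (D,nl_idx)
  {ABC}: card=60000; try (B,merge)→7700, (B,hash)→8200, (A,hash)→14680, (A,merge)→116280, (B,nl)→120700, (A,nl_idx)→133280 …(+1); best=7700 via (B,merge)
  {ACF}: card=12000; try (F,merge)→7700, (F,hash)→8200, (F,nl_idx)→15400, (C,hash)→18680, (C,nl_idx)→90200, (F,nl)→120700 …(+2); best=7700 via (F,merge)
  {BCE}: card=200000; try (E,hash)→13280, (C,hash)→15280, (E,merge)→115530, (C,merge)→155080, (C,nl_idx)→264800, (C,nl)→404800 …(+1); best=13280 via (E,hash)
  {ADF}: card=48000; try (A,hash)→12600, (D,hash)→27200, (A,merge)→27800, (A,nl_idx)→68000, (D,nl_idx)→162200, (D,merge)→191200 …(+2); best=12600 via (A,hash)
  {ABCE}: card=1500000; try (E,hash)→71700, (A,hash)→218680, (E,merge)→1029950, (A,nl_idx)→3313280, (A,merge)→3816280, (E,nl)→15007700 …(+1); best=71700 via (E,hash)
  {ABCF}: card=2400000; try (B,hash)→26900, (F,hash)→74900, (B,merge)→191700, (F,merge)→1031700, (F,nl_idx)→2947700, (B,nl)→4807700 …(+1); best=26900 via (B,hash)
  {ACDF}: card=48000; try (D,hash)→28700, (C,hash)→61080, (D,nl_idx)→163700, (D,merge)→192700, (C,nl_idx)→348600, (C,merge)→828880 …(+2); best=28700 via (D,hash)
  {ABCEF}: card=60000000; try (F,hash)→1578900, (E,hash)→2430900, (F,merge)→33075700, (E,merge)→55229150, (F,nl_idx)→73571700, (E,nl)→600026900 …(+1); best=1578900 via (F,hash)
  {ABCDF}: card=9600000; try (B,hash)→83900, (B,merge)→848700, (D,hash)→2435900, (B,nl)→19228700, (D,nl_idx)→31226900, (D,merge)→55231900 …(+1); best=83900 via (B,hash)
  {ABCDEF}: card=240000000; try (E,hash)→9687900, (D,hash)→61587900, (E,merge)→240086150, (D,nl_idx)→781578900, (D,merge)→1621583900, (E,nl)→2400083900 …(+1); best=9687900 via (E,hash)

cost=9687900; order=C,A,F,D,B,E; methods=nl_idx,merge,hash,hash,hash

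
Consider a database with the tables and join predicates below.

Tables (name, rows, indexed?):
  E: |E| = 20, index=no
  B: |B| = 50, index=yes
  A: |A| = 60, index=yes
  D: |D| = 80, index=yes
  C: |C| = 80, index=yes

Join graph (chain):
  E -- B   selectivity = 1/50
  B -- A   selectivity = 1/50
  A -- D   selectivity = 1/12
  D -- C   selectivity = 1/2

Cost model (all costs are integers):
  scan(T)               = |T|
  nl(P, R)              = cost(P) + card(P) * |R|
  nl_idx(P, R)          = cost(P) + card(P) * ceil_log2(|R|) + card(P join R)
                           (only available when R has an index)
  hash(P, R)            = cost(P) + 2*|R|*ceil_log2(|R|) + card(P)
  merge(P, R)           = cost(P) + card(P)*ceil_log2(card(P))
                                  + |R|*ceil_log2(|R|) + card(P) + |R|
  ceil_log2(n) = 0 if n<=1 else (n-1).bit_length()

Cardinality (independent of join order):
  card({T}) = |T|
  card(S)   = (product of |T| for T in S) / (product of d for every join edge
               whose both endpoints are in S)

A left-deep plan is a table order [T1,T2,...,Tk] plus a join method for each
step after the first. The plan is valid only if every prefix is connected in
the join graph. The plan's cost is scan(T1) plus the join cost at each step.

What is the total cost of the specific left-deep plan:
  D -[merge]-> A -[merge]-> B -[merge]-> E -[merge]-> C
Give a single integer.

step 1: scan D: cost=80, card=80
step 2: join A via merge
    card(P join A) = 80*60/(12) = 400
    cost = 80 + 80*7 + 60*6 + 80 + 60 = 1140
step 3: join B via merge
    card(P join B) = 400*50/(50) = 400
    cost = 1140 + 400*9 + 50*6 + 400 + 50 = 5490
step 4: join E via merge
    card(P join E) = 400*20/(50) = 160
    cost = 5490 + 400*9 + 20*5 + 400 + 20 = 9610
step 5: join C via merge
    card(P join C) = 160*80/(2) = 6400
    cost = 9610 + 160*8 + 80*7 + 160 + 80 = 11690

11690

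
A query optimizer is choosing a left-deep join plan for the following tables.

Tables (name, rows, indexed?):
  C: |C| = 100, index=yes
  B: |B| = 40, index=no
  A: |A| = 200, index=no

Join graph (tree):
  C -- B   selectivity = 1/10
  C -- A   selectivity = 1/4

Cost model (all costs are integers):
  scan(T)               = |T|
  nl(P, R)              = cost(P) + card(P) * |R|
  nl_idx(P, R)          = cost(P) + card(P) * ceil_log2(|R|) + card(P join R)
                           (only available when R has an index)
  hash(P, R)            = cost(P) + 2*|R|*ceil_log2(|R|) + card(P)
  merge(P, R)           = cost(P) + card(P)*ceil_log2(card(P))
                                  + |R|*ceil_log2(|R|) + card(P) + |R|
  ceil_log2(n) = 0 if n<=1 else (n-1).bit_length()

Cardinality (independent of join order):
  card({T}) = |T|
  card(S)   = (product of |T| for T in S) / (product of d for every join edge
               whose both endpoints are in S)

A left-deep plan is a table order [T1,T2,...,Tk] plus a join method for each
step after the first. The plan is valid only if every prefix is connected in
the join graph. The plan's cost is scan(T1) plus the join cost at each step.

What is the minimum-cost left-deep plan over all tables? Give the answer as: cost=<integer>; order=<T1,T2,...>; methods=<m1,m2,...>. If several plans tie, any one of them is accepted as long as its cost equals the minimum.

cost=4280; order=C,B,A; methods=hash,hash

Selinger DP (subsets sized 1..n):
  {C}: scan cost=100, card=100
  {B}: scan cost=40, card=40
  {A}: scan cost=200, card=200
  {BC}: card=400; try (B,hash)→680, (C,nl_idx)→720, (C,merge)→1120, (B,merge)→1180, (C,hash)→1480, (C,nl)→4040 …(+1); best=680 via (B,hash)
  {AC}: card=5000; try (C,hash)→1800, (A,merge)→2700, (C,merge)→2800, (A,hash)→3400, (C,nl_idx)→6600, (A,nl)→20100 …(+1); best=1800 via (C,hash)
  {ABC}: card=20000; try (A,hash)→4280, (A,merge)→6480, (B,hash)→7280, (B,merge)→72080, (A,nl)→80680, (B,nl)→201800; best=4280 via (A,hash)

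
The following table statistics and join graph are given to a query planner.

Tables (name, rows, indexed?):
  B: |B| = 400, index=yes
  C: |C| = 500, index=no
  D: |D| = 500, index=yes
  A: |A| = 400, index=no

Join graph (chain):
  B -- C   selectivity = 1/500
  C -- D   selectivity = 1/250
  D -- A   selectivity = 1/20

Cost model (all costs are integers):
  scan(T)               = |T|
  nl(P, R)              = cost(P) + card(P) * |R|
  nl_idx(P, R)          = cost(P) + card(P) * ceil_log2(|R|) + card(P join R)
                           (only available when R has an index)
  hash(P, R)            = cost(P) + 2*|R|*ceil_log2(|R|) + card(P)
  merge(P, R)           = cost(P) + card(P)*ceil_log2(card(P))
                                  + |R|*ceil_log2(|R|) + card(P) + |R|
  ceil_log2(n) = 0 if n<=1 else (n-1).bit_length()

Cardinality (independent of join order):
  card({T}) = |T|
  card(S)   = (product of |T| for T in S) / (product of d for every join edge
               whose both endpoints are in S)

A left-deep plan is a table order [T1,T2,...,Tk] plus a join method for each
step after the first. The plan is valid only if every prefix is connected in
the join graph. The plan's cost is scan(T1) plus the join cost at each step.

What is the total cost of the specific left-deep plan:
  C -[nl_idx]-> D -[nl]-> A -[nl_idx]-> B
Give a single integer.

602000

step 1: scan C: cost=500, card=500
step 2: join D via nl_idx
    card(P join D) = 500*500/(250) = 1000
    cost = 500 + 500*9 + 1000 = 6000
step 3: join A via nl
    card(P join A) = 1000*400/(20) = 20000
    cost = 6000 + 1000*400 = 406000
step 4: join B via nl_idx
    card(P join B) = 20000*400/(500) = 16000
    cost = 406000 + 20000*9 + 16000 = 602000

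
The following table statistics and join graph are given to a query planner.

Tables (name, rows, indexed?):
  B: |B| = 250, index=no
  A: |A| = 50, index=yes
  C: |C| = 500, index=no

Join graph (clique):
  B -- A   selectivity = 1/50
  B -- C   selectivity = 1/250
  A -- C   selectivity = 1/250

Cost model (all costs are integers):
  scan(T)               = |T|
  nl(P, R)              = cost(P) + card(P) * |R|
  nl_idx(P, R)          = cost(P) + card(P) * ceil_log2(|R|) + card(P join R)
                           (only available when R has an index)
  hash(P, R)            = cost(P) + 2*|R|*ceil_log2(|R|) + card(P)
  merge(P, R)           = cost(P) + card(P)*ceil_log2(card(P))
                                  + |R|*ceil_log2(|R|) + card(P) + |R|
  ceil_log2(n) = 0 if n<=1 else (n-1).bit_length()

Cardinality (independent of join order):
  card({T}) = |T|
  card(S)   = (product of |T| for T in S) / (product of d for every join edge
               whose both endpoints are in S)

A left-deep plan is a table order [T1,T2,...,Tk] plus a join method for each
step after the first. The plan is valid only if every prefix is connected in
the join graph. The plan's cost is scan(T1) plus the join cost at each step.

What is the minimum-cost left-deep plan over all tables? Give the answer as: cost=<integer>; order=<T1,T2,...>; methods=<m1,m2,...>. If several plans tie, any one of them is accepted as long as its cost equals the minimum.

cost=4650; order=C,A,B; methods=hash,merge

Selinger DP (subsets sized 1..n):
  {B}: scan cost=250, card=250
  {A}: scan cost=50, card=50
  {C}: scan cost=500, card=500
  {AB}: card=250; try (A,hash)→1100, (A,nl_idx)→2000, (B,merge)→2650, (A,merge)→2850, (B,hash)→4100, (B,nl)→12550 …(+1); best=1100 via (A,hash)
  {BC}: card=500; try (B,hash)→5000, (C,merge)→7500, (B,merge)→7750, (C,hash)→9500, (C,nl)→125250, (B,nl)→125500; best=5000 via (B,hash)
  {AC}: card=100; try (A,hash)→1600, (A,nl_idx)→3600, (C,merge)→5400, (A,merge)→5850, (C,hash)→9100, (C,nl)→25050 …(+1); best=1600 via (A,hash)
  {ABC}: card=2; try (B,merge)→4650, (B,hash)→5700, (A,hash)→6100, (A,nl_idx)→8002, (C,merge)→8350, (C,hash)→10350 …(+4); best=4650 via (B,merge)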